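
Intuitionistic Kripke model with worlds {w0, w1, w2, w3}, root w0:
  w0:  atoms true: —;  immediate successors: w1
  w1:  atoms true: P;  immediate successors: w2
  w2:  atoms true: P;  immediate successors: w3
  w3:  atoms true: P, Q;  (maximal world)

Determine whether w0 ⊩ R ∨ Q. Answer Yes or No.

w0 ⊮ R ∨ Q: neither disjunct is forced at w0.
w0 lacks atom R, so w0 ⊮ R.

No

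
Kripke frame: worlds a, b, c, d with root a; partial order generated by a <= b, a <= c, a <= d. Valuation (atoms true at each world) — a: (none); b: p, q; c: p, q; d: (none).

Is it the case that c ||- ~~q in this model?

c ||- ~~q: no world accessible from c forces ~q.

Yes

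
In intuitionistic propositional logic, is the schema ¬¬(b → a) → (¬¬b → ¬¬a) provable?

Yes

This is the distribution of double negation over implication, which is intuitionistically derivable.
Assume ¬¬(b → a) and ¬¬b; suppose ¬a. Then b → a would give ¬b (by contraposition), contradicting ¬¬b; so ¬(b → a), contradicting ¬¬(b → a). Hence ¬¬a.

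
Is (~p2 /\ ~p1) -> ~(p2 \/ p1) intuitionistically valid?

Yes

This is a constructively valid De Morgan direction (conjunction of negations to negated disjunction), which is intuitionistically derivable.
If both ~p2 and ~p1 hold at a world, no accessible world forces p2 or forces p1, so none forces p2 \/ p1.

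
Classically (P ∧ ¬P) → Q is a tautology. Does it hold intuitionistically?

This is an instance of ex falso quodlibet, which is intuitionistically derivable.
No world can force both P and ¬P, so the antecedent P ∧ ¬P is never forced and the implication holds vacuously at every world.

Yes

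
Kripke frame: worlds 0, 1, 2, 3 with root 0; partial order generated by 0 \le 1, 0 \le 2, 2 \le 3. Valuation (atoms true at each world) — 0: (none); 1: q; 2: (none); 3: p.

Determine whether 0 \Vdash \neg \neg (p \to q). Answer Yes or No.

No

0 \nVdash \neg \neg (p \to q) since 2 is accessible from 0 and 2 \Vdash \neg (p \to q).
2 \Vdash \neg (p \to q): no world accessible from 2 forces p \to q.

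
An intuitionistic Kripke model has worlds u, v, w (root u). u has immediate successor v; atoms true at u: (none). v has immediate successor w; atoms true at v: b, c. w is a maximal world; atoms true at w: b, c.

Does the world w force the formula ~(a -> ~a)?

No

w ||-/- ~(a -> ~a) since w is accessible from w and w ||- a -> ~a.
w ||- a -> ~a vacuously: no world accessible from w forces the antecedent a.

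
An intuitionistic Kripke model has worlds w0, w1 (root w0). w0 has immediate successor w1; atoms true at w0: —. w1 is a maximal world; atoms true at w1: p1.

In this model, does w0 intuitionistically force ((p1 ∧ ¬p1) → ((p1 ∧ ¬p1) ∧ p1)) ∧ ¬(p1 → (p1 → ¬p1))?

Yes

w0 ⊩ ((p1 ∧ ¬p1) → ((p1 ∧ ¬p1) ∧ p1)) ∧ ¬(p1 → (p1 → ¬p1)) since w0 forces both conjuncts.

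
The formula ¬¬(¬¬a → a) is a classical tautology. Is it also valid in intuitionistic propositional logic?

This is the double negation of double-negation elimination, which is intuitionistically derivable.
By Glivenko's theorem the double negation of any classical propositional tautology is intuitionistically provable; ¬¬a → a is classically a tautology.

Yes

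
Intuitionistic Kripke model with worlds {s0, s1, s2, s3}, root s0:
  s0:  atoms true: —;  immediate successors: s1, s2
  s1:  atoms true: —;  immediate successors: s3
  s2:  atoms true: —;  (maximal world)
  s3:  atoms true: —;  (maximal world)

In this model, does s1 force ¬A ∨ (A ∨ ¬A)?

s1 ⊩ ¬A ∨ (A ∨ ¬A) via the disjunct ¬A.

Yes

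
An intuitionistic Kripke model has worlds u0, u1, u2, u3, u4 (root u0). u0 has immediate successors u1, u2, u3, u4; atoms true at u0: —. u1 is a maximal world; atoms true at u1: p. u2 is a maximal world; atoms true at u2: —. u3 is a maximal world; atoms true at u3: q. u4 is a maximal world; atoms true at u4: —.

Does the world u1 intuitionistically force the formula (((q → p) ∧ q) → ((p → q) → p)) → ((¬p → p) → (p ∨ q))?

u1 ⊩ (((q → p) ∧ q) → ((p → q) → p)) → ((¬p → p) → (p ∨ q)): every world accessible from u1 that forces ((q → p) ∧ q) → ((p → q) → p) (namely u1) also forces (¬p → p) → (p ∨ q).

Yes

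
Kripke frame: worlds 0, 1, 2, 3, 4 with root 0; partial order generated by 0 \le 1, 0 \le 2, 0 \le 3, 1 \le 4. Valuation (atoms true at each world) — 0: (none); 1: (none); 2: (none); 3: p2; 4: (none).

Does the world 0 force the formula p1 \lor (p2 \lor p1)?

No

0 \nVdash p1 \lor (p2 \lor p1): neither disjunct is forced at 0.
0 lacks atom p1, so 0 \nVdash p1.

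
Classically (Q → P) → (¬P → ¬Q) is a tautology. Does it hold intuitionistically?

This is the forward direction of contraposition, which is intuitionistically derivable.
Assume Q → P and ¬P. If Q held then P would follow, contradicting ¬P; so ¬Q.

Yes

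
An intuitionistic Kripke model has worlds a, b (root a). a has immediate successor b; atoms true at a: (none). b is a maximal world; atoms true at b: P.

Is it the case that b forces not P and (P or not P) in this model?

b does not force not P and (P or not P) since b fails not P.

No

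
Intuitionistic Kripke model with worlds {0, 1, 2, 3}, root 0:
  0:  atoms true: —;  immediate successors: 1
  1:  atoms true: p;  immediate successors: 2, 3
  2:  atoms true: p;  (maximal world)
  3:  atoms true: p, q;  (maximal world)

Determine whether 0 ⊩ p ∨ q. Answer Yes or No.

No

0 ⊮ p ∨ q: neither disjunct is forced at 0.
0 lacks atom p, so 0 ⊮ p.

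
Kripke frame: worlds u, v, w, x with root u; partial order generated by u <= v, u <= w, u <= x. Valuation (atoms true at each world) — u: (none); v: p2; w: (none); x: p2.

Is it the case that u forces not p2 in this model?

u does not force not p2 since v is accessible from u and v forces p2.

No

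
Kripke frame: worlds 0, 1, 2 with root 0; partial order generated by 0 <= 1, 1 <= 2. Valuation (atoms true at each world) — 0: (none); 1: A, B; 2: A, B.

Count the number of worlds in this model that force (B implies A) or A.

3

0: forces it.
1: forces it.
2: forces it.
Worlds forcing the formula: {0, 1, 2}.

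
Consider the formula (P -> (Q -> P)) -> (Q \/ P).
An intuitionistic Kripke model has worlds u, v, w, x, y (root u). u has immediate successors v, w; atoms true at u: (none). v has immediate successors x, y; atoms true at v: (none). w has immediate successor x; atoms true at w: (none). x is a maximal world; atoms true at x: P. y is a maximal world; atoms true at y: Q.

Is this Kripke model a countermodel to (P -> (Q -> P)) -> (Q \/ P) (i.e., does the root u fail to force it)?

u ||-/- (P -> (Q -> P)) -> (Q \/ P): already at u itself, u ||- P -> (Q -> P) but u ||-/- Q \/ P.
u ||-/- Q \/ P: neither disjunct is forced at u.
u lacks atom Q, so u ||-/- Q.
So the root u does not force (P -> (Q -> P)) -> (Q \/ P); the model is a countermodel.

Yes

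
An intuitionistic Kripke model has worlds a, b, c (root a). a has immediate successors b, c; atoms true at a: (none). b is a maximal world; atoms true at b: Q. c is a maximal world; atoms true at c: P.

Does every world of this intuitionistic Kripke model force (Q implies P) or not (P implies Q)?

No

Not every world: a does not force (Q implies P) or not (P implies Q).
a does not force (Q implies P) or not (P implies Q): neither disjunct is forced at a.
a does not force Q implies P: at the accessible world b, b forces Q but b does not force P.
b lacks atom P, so b does not force P.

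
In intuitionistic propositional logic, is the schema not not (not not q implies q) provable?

Yes

This is the double negation of double-negation elimination, which is intuitionistically derivable.
By Glivenko's theorem the double negation of any classical propositional tautology is intuitionistically provable; not not q implies q is classically a tautology.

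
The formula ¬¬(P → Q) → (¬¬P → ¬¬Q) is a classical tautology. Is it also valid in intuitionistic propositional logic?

This is the distribution of double negation over implication, which is intuitionistically derivable.
Assume ¬¬(P → Q) and ¬¬P; suppose ¬Q. Then P → Q would give ¬P (by contraposition), contradicting ¬¬P; so ¬(P → Q), contradicting ¬¬(P → Q). Hence ¬¬Q.

Yes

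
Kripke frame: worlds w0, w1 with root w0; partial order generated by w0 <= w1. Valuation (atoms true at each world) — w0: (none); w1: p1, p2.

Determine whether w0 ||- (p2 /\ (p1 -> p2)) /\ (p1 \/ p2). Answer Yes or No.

w0 ||-/- (p2 /\ (p1 -> p2)) /\ (p1 \/ p2) since w0 fails p2 /\ (p1 -> p2).

No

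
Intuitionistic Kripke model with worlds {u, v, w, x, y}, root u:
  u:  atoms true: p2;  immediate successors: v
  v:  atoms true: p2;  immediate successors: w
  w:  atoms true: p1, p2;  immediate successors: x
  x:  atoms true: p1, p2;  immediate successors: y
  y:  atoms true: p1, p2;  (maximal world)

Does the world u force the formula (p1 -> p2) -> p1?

No

u ||-/- (p1 -> p2) -> p1: already at u itself, u ||- p1 -> p2 but u ||-/- p1.
u lacks atom p1, so u ||-/- p1.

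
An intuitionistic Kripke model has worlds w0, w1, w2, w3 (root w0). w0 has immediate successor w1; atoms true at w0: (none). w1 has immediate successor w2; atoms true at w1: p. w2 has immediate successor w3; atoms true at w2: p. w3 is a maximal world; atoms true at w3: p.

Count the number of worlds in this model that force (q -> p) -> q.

w0: does not force it — w0 ||-/- (q -> p) -> q: already at w0 itself, w0 ||- q -> p but w0 ||-/- q.
w1: does not force it — w1 ||-/- (q -> p) -> q: already at w1 itself, w1 ||- q -> p but w1 ||-/- q.
w2: does not force it.
w3: does not force it.
Worlds forcing the formula: { }.

0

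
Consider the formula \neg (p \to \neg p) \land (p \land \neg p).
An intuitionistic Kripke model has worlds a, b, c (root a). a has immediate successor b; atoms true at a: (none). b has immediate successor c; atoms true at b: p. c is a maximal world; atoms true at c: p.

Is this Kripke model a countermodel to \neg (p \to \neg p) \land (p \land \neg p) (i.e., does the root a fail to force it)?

Yes

a \nVdash \neg (p \to \neg p) \land (p \land \neg p) since a fails p \land \neg p.
So the root a does not force \neg (p \to \neg p) \land (p \land \neg p); the model is a countermodel.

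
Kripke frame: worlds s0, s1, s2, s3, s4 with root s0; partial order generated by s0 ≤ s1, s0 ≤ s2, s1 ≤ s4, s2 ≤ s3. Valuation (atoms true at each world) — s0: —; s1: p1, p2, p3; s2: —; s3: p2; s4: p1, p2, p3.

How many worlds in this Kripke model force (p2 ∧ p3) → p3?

5

s0: forces it.
s1: forces it.
s2: forces it.
s3: forces it.
s4: forces it.
Worlds forcing the formula: {s0, s1, s2, s3, s4}.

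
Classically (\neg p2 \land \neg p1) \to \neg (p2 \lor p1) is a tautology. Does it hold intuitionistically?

Yes

This is a constructively valid De Morgan direction (conjunction of negations to negated disjunction), which is intuitionistically derivable.
If both \neg p2 and \neg p1 hold at a world, no accessible world forces p2 or forces p1, so none forces p2 \lor p1.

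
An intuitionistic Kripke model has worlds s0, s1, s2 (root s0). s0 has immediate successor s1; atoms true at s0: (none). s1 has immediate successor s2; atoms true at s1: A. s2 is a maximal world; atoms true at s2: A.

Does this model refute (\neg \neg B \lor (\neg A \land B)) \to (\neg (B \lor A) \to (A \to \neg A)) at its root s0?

No

s0 \Vdash (\neg \neg B \lor (\neg A \land B)) \to (\neg (B \lor A) \to (A \to \neg A)) vacuously: no world accessible from s0 forces the antecedent \neg \neg B \lor (\neg A \land B).
So the root s0 forces (\neg \neg B \lor (\neg A \land B)) \to (\neg (B \lor A) \to (A \to \neg A)); the model is not a countermodel.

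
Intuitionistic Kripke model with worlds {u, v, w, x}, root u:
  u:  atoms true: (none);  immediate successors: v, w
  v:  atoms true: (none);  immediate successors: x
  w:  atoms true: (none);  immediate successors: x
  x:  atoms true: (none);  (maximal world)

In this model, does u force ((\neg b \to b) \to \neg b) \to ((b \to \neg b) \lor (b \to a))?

Yes

u \Vdash ((\neg b \to b) \to \neg b) \to ((b \to \neg b) \lor (b \to a)): every world accessible from u that forces (\neg b \to b) \to \neg b (namely u, v, w, x) also forces (b \to \neg b) \lor (b \to a).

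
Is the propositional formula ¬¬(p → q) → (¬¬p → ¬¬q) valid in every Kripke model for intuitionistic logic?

This is the distribution of double negation over implication, which is intuitionistically derivable.
Assume ¬¬(p → q) and ¬¬p; suppose ¬q. Then p → q would give ¬p (by contraposition), contradicting ¬¬p; so ¬(p → q), contradicting ¬¬(p → q). Hence ¬¬q.

Yes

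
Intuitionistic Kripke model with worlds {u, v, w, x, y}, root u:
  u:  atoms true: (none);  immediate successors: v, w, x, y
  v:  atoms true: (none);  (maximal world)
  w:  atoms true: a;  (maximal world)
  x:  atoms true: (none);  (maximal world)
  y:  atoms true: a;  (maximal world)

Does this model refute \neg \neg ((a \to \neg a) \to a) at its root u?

u \nVdash \neg \neg ((a \to \neg a) \to a) since v is accessible from u and v \Vdash \neg ((a \to \neg a) \to a).
v \Vdash \neg ((a \to \neg a) \to a): no world accessible from v forces (a \to \neg a) \to a.
So the root u does not force \neg \neg ((a \to \neg a) \to a); the model is a countermodel.

Yes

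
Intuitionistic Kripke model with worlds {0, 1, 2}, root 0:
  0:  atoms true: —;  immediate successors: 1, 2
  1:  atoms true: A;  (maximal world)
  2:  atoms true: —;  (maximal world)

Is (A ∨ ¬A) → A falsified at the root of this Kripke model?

Yes

0 ⊮ (A ∨ ¬A) → A: at the accessible world 2, 2 ⊩ A ∨ ¬A but 2 ⊮ A.
2 lacks atom A, so 2 ⊮ A.
So the root 0 does not force (A ∨ ¬A) → A; the model is a countermodel.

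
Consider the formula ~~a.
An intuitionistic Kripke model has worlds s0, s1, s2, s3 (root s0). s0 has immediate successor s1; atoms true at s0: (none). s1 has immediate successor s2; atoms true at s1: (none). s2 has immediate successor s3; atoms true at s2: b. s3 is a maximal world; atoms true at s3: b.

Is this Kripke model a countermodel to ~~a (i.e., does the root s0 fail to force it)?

Yes

s0 ||-/- ~~a since s0 is accessible from s0 and s0 ||- ~a.
s0 ||- ~a: no world accessible from s0 forces a.
So the root s0 does not force ~~a; the model is a countermodel.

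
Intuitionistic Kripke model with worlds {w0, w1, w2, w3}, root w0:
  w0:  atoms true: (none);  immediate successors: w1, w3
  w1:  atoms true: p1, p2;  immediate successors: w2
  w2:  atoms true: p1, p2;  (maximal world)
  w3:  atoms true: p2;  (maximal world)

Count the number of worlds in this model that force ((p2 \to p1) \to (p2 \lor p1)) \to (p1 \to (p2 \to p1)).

w0: forces it.
w1: forces it.
w2: forces it.
w3: forces it.
Worlds forcing the formula: {w0, w1, w2, w3}.

4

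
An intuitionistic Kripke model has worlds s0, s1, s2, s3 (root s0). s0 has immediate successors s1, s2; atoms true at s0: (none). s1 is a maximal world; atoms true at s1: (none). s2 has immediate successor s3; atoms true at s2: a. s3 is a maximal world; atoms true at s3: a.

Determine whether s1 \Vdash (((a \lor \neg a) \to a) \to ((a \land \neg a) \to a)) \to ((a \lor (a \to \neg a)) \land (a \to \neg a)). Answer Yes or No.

Yes

s1 \Vdash (((a \lor \neg a) \to a) \to ((a \land \neg a) \to a)) \to ((a \lor (a \to \neg a)) \land (a \to \neg a)): every world accessible from s1 that forces ((a \lor \neg a) \to a) \to ((a \land \neg a) \to a) (namely s1) also forces (a \lor (a \to \neg a)) \land (a \to \neg a).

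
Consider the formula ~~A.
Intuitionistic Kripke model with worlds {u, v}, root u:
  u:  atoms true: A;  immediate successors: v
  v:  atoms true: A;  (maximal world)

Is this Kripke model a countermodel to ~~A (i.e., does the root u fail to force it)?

No

u ||- ~~A: no world accessible from u forces ~A.
So the root u forces ~~A; the model is not a countermodel.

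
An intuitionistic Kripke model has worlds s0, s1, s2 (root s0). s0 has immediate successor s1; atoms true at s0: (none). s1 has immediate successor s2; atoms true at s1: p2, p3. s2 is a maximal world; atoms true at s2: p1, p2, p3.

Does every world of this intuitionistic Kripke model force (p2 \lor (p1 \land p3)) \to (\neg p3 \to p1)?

Yes

s0 \Vdash (p2 \lor (p1 \land p3)) \to (\neg p3 \to p1): every world accessible from s0 that forces p2 \lor (p1 \land p3) (namely s1, s2) also forces \neg p3 \to p1.
Since the root s0 forces (p2 \lor (p1 \land p3)) \to (\neg p3 \to p1) and forcing is persistent (monotone upward), every world forces it.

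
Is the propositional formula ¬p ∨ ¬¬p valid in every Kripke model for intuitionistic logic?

No

This is the weak law of excluded middle, which is not intuitionistically valid.
A Kripke countermodel: worlds s0, s1, s2; order generated by s0 ≤ s1, s0 ≤ s2; atoms true at each world — s0:{}; s1:{p}; s2:{}.
s0 ⊮ ¬p ∨ ¬¬p: neither disjunct is forced at s0.
s0 ⊮ ¬p since s1 is accessible from s0 and s1 ⊩ p.
So the root s0 does not force the formula.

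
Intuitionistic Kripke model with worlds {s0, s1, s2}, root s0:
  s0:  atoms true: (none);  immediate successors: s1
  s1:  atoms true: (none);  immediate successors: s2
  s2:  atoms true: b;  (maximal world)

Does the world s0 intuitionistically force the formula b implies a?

s0 does not force b implies a: at the accessible world s2, s2 forces b but s2 does not force a.
s2 lacks atom a, so s2 does not force a.

No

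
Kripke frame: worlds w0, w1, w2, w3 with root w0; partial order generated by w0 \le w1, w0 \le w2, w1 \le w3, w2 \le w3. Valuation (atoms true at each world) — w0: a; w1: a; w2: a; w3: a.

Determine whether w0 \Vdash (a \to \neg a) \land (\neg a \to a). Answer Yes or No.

w0 \nVdash (a \to \neg a) \land (\neg a \to a) since w0 fails a \to \neg a.

No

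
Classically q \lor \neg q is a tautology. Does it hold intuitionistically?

No

This is the law of excluded middle, which is not intuitionistically valid.
A Kripke countermodel: worlds s0, s1; order generated by s0 \le s1; atoms true at each world — s0:{}; s1:{q}.
s0 \nVdash q \lor \neg q: neither disjunct is forced at s0.
s0 lacks atom q, so s0 \nVdash q.
So the root s0 does not force the formula.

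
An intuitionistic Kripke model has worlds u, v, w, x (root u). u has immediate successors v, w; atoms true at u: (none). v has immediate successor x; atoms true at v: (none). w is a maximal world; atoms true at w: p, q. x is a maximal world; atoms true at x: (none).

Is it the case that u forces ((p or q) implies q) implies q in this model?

No

u does not force ((p or q) implies q) implies q: already at u itself, u forces (p or q) implies q but u does not force q.
u lacks atom q, so u does not force q.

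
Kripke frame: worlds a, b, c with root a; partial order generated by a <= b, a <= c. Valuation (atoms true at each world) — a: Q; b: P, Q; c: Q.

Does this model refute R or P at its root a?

Yes

a does not force R or P: neither disjunct is forced at a.
a lacks atom R, so a does not force R.
So the root a does not force R or P; the model is a countermodel.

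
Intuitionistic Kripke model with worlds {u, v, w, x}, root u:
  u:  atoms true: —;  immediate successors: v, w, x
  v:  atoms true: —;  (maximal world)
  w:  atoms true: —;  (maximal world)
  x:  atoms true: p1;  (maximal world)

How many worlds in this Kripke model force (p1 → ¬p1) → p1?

1

u: does not force it — u ⊮ (p1 → ¬p1) → p1: at the accessible world v, v ⊩ p1 → ¬p1 but v ⊮ p1.
v: does not force it — v ⊮ (p1 → ¬p1) → p1: already at v itself, v ⊩ p1 → ¬p1 but v ⊮ p1.
w: does not force it — w ⊮ (p1 → ¬p1) → p1: already at w itself, w ⊩ p1 → ¬p1 but w ⊮ p1.
x: forces it.
Worlds forcing the formula: {x}.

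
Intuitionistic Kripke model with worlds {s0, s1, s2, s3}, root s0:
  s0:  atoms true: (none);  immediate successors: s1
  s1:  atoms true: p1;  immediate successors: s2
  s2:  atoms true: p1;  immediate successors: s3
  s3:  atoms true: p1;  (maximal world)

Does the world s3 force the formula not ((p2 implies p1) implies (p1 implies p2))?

s3 forces not ((p2 implies p1) implies (p1 implies p2)): no world accessible from s3 forces (p2 implies p1) implies (p1 implies p2).

Yes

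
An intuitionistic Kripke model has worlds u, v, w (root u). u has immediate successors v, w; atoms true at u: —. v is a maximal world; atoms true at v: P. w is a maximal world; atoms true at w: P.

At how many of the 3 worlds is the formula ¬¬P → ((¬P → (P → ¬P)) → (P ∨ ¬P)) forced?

u: does not force it — u ⊮ ¬¬P → ((¬P → (P → ¬P)) → (P ∨ ¬P)): already at u itself, u ⊩ ¬¬P but u ⊮ (¬P → (P → ¬P)) → (P ∨ ¬P).
v: forces it.
w: forces it.
Worlds forcing the formula: {v, w}.

2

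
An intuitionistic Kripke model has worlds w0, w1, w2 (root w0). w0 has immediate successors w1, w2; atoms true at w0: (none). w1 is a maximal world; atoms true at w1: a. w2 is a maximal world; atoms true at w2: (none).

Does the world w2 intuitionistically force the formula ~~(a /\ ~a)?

No

w2 ||-/- ~~(a /\ ~a) since w2 is accessible from w2 and w2 ||- ~(a /\ ~a).
w2 ||- ~(a /\ ~a): no world accessible from w2 forces a /\ ~a.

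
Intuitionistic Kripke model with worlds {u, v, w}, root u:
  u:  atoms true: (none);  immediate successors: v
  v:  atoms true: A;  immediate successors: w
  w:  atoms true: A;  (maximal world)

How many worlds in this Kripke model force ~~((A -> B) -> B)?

u: forces it.
v: forces it.
w: forces it.
Worlds forcing the formula: {u, v, w}.

3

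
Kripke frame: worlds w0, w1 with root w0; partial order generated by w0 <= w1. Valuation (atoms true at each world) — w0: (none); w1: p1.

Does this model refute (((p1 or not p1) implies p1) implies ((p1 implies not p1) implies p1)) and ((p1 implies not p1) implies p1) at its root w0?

No

w0 forces (((p1 or not p1) implies p1) implies ((p1 implies not p1) implies p1)) and ((p1 implies not p1) implies p1) since w0 forces both conjuncts.
So the root w0 forces (((p1 or not p1) implies p1) implies ((p1 implies not p1) implies p1)) and ((p1 implies not p1) implies p1); the model is not a countermodel.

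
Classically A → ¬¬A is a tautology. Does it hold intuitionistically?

This is double-negation introduction, which is intuitionistically derivable.
If a world forces A then every accessible world forces A (persistence), so none forces ¬A; hence ¬¬A.

Yes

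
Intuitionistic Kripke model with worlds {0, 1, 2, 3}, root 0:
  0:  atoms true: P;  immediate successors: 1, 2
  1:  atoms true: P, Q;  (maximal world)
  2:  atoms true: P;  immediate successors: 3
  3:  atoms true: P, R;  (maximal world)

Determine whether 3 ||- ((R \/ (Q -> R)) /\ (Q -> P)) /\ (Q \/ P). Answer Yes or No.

Yes

3 ||- ((R \/ (Q -> R)) /\ (Q -> P)) /\ (Q \/ P) since 3 forces both conjuncts.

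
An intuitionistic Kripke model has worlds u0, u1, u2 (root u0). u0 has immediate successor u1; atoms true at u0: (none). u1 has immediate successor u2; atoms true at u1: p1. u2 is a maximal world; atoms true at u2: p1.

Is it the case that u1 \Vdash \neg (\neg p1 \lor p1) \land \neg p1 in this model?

u1 \nVdash \neg (\neg p1 \lor p1) \land \neg p1 since u1 fails \neg (\neg p1 \lor p1).

No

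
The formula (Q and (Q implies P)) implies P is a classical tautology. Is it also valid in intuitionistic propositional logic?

Yes

This is modus ponens in implicational form, which is intuitionistically derivable.
If a world forces Q and Q implies P, then applying the implication at that world (which is accessible from itself) gives P.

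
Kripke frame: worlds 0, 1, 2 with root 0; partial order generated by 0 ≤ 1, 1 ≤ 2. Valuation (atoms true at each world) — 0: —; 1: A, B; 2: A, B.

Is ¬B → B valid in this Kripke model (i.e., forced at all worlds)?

Yes

0 ⊩ ¬B → B vacuously: no world accessible from 0 forces the antecedent ¬B.
Since the root 0 forces ¬B → B and forcing is persistent (monotone upward), every world forces it.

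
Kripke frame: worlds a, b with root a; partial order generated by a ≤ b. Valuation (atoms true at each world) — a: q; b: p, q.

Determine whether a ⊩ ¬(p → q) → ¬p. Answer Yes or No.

a ⊩ ¬(p → q) → ¬p vacuously: no world accessible from a forces the antecedent ¬(p → q).

Yes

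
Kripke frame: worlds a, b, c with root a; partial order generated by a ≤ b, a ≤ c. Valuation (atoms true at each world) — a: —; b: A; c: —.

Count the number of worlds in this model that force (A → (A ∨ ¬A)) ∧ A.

a: does not force it — a ⊮ (A → (A ∨ ¬A)) ∧ A since a fails A.
b: forces it.
c: does not force it.
Worlds forcing the formula: {b}.

1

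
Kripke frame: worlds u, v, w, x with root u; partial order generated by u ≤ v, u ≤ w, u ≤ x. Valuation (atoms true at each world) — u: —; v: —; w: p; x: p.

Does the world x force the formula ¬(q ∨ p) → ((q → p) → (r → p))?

x ⊩ ¬(q ∨ p) → ((q → p) → (r → p)) vacuously: no world accessible from x forces the antecedent ¬(q ∨ p).

Yes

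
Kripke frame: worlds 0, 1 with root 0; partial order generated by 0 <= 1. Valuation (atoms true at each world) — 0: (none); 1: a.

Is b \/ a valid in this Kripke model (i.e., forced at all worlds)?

No

Not every world: 0 ||-/- b \/ a.
0 ||-/- b \/ a: neither disjunct is forced at 0.
0 lacks atom b, so 0 ||-/- b.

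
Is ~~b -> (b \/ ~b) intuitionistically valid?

This is a variant of double-negation elimination (deriving excluded middle from double negation), which is not intuitionistically valid.
A Kripke countermodel: worlds w0, w1; order generated by w0 <= w1; atoms true at each world — w0:{}; w1:{b}.
w0 ||-/- ~~b -> (b \/ ~b): already at w0 itself, w0 ||- ~~b but w0 ||-/- b \/ ~b.
w0 ||-/- b \/ ~b: neither disjunct is forced at w0.
w0 lacks atom b, so w0 ||-/- b.
So the root w0 does not force the formula.

No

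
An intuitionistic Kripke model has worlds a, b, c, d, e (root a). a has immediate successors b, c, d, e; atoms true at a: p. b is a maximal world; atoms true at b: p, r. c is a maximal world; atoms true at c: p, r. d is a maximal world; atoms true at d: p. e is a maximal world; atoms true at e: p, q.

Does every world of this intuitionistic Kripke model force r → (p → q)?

No

Not every world: a ⊮ r → (p → q).
a ⊮ r → (p → q): at the accessible world b, b ⊩ r but b ⊮ p → q.
b ⊮ p → q: already at b itself, b ⊩ p but b ⊮ q.
b lacks atom q, so b ⊮ q.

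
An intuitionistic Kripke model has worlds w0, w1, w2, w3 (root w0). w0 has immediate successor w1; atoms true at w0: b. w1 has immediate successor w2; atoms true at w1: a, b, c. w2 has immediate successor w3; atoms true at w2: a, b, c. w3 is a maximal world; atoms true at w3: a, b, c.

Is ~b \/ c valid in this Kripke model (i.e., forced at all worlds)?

No

Not every world: w0 ||-/- ~b \/ c.
w0 ||-/- ~b \/ c: neither disjunct is forced at w0.
w0 ||-/- ~b since w0 is accessible from w0 and w0 ||- b.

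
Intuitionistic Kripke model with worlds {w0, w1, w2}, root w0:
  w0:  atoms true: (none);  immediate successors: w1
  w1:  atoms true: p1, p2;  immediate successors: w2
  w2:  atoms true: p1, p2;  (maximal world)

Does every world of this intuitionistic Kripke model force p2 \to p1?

w0 \Vdash p2 \to p1: every world accessible from w0 that forces p2 (namely w1, w2) also forces p1.
Since the root w0 forces p2 \to p1 and forcing is persistent (monotone upward), every world forces it.

Yes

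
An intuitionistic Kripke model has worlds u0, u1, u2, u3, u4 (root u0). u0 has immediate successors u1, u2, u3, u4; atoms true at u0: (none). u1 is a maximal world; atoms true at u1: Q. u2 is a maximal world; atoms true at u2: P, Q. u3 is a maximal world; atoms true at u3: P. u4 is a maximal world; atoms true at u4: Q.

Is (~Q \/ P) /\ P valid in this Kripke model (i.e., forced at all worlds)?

No

Not every world: u0 ||-/- (~Q \/ P) /\ P.
u0 ||-/- (~Q \/ P) /\ P since u0 fails ~Q \/ P.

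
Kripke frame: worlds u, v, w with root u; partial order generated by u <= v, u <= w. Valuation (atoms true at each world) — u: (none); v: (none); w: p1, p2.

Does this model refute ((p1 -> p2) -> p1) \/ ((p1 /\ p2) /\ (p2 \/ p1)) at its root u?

Yes

u ||-/- ((p1 -> p2) -> p1) \/ ((p1 /\ p2) /\ (p2 \/ p1)): neither disjunct is forced at u.
u ||-/- (p1 -> p2) -> p1: already at u itself, u ||- p1 -> p2 but u ||-/- p1.
u lacks atom p1, so u ||-/- p1.
So the root u does not force ((p1 -> p2) -> p1) \/ ((p1 /\ p2) /\ (p2 \/ p1)); the model is a countermodel.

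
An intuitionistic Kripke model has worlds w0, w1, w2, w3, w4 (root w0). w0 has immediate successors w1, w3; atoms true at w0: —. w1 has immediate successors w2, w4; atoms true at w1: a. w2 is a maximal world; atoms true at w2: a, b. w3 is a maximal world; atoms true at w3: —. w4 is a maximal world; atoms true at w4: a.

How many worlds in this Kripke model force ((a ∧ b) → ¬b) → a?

3

w0: does not force it — w0 ⊮ ((a ∧ b) → ¬b) → a: at the accessible world w3, w3 ⊩ (a ∧ b) → ¬b but w3 ⊮ a.
w1: forces it.
w2: forces it.
w3: does not force it.
w4: forces it.
Worlds forcing the formula: {w1, w2, w4}.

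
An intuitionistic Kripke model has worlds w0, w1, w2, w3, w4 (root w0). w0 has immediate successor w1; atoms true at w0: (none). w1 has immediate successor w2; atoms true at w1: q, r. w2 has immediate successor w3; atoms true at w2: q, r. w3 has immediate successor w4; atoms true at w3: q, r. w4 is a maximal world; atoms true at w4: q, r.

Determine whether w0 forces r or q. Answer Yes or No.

w0 does not force r or q: neither disjunct is forced at w0.
w0 lacks atom r, so w0 does not force r.

No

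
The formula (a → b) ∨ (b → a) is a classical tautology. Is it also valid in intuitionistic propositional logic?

No

This is the Gödel–Dummett linearity axiom, which is not intuitionistically valid.
A Kripke countermodel: worlds u, v, w; order generated by u ≤ v, u ≤ w; atoms true at each world — u:{}; v:{a}; w:{b}.
u ⊮ (a → b) ∨ (b → a): neither disjunct is forced at u.
u ⊮ a → b: at the accessible world v, v ⊩ a but v ⊮ b.
v lacks atom b, so v ⊮ b.
So the root u does not force the formula.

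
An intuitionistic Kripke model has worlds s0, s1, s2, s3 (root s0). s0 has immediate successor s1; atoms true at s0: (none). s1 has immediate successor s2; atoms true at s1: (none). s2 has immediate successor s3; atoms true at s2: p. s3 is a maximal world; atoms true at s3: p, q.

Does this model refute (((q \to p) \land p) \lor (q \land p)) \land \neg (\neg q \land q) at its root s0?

s0 \nVdash (((q \to p) \land p) \lor (q \land p)) \land \neg (\neg q \land q) since s0 fails ((q \to p) \land p) \lor (q \land p).
So the root s0 does not force (((q \to p) \land p) \lor (q \land p)) \land \neg (\neg q \land q); the model is a countermodel.

Yes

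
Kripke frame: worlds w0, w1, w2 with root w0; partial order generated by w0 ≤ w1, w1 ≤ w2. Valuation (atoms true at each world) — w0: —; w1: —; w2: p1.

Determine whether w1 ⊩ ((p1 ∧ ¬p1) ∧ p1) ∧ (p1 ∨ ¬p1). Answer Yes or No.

No

w1 ⊮ ((p1 ∧ ¬p1) ∧ p1) ∧ (p1 ∨ ¬p1) since w1 fails (p1 ∧ ¬p1) ∧ p1.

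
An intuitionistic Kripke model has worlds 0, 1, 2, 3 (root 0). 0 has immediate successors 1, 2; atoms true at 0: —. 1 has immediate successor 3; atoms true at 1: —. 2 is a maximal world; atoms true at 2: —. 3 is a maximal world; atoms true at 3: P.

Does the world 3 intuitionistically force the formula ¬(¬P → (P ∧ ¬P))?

3 ⊮ ¬(¬P → (P ∧ ¬P)) since 3 is accessible from 3 and 3 ⊩ ¬P → (P ∧ ¬P).
3 ⊩ ¬P → (P ∧ ¬P) vacuously: no world accessible from 3 forces the antecedent ¬P.

No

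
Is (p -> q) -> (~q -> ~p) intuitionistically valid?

This is the forward direction of contraposition, which is intuitionistically derivable.
Assume p -> q and ~q. If p held then q would follow, contradicting ~q; so ~p.

Yes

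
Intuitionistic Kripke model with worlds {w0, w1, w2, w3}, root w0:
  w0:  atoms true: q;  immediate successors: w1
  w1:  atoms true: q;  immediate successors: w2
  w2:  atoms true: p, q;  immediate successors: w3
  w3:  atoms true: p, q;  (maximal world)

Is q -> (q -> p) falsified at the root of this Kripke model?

w0 ||-/- q -> (q -> p): already at w0 itself, w0 ||- q but w0 ||-/- q -> p.
w0 ||-/- q -> p: already at w0 itself, w0 ||- q but w0 ||-/- p.
w0 lacks atom p, so w0 ||-/- p.
So the root w0 does not force q -> (q -> p); the model is a countermodel.

Yes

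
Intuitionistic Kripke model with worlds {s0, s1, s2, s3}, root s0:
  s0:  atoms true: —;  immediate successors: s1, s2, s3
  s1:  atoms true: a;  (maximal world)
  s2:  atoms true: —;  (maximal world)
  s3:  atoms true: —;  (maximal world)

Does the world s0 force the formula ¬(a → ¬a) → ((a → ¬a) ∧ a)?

No

s0 ⊮ ¬(a → ¬a) → ((a → ¬a) ∧ a): at the accessible world s1, s1 ⊩ ¬(a → ¬a) but s1 ⊮ (a → ¬a) ∧ a.
s1 ⊮ (a → ¬a) ∧ a since s1 fails a → ¬a.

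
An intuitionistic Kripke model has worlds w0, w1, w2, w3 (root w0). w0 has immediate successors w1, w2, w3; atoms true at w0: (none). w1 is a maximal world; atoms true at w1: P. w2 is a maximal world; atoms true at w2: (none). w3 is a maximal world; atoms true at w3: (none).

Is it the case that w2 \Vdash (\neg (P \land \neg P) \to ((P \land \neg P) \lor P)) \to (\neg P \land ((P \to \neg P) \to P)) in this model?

w2 \Vdash (\neg (P \land \neg P) \to ((P \land \neg P) \lor P)) \to (\neg P \land ((P \to \neg P) \to P)) vacuously: no world accessible from w2 forces the antecedent \neg (P \land \neg P) \to ((P \land \neg P) \lor P).

Yes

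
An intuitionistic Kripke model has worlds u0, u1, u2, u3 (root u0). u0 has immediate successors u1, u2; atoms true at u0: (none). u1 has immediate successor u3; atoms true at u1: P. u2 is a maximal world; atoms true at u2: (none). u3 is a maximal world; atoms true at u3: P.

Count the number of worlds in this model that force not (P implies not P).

u0: does not force it — u0 does not force not (P implies not P) since u2 is accessible from u0 and u2 forces P implies not P.
u1: forces it.
u2: does not force it — u2 does not force not (P implies not P) since u2 is accessible from u2 and u2 forces P implies not P.
u3: forces it.
Worlds forcing the formula: {u1, u3}.

2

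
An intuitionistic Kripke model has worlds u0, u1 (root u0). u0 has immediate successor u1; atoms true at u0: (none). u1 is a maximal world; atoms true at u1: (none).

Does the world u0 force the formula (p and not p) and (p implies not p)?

u0 does not force (p and not p) and (p implies not p) since u0 fails p and not p.

No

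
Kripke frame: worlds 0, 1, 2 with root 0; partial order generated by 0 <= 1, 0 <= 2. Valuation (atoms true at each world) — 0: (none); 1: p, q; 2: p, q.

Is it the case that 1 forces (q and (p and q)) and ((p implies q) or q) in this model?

Yes

1 forces (q and (p and q)) and ((p implies q) or q) since 1 forces both conjuncts.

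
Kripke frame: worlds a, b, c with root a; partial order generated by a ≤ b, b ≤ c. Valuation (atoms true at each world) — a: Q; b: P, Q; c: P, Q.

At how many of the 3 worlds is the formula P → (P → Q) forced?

3

a: forces it.
b: forces it.
c: forces it.
Worlds forcing the formula: {a, b, c}.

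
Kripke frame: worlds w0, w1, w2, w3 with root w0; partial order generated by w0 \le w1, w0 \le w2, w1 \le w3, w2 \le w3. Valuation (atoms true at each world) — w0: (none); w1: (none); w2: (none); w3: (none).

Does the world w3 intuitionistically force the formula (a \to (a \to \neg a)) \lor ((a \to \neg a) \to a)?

w3 \Vdash (a \to (a \to \neg a)) \lor ((a \to \neg a) \to a) via the disjunct a \to (a \to \neg a).

Yes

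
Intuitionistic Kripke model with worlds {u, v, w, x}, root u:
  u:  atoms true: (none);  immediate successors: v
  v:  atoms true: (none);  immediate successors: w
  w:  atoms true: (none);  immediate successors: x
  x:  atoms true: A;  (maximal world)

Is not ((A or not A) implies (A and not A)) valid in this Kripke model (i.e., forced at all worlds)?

u forces not ((A or not A) implies (A and not A)): no world accessible from u forces (A or not A) implies (A and not A).
Since the root u forces not ((A or not A) implies (A and not A)) and forcing is persistent (monotone upward), every world forces it.

Yes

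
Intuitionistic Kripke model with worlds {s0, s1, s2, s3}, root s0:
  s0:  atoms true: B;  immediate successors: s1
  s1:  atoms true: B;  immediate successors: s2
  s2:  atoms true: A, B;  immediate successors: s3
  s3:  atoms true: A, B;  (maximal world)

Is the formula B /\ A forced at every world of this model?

Not every world: s0 ||-/- B /\ A.
s0 ||-/- B /\ A since s0 fails A.

No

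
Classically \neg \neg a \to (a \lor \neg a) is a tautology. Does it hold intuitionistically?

This is a variant of double-negation elimination (deriving excluded middle from double negation), which is not intuitionistically valid.
A Kripke countermodel: worlds s0, s1; order generated by s0 \le s1; atoms true at each world — s0:{}; s1:{a}.
s0 \nVdash \neg \neg a \to (a \lor \neg a): already at s0 itself, s0 \Vdash \neg \neg a but s0 \nVdash a \lor \neg a.
s0 \nVdash a \lor \neg a: neither disjunct is forced at s0.
s0 lacks atom a, so s0 \nVdash a.
So the root s0 does not force the formula.

No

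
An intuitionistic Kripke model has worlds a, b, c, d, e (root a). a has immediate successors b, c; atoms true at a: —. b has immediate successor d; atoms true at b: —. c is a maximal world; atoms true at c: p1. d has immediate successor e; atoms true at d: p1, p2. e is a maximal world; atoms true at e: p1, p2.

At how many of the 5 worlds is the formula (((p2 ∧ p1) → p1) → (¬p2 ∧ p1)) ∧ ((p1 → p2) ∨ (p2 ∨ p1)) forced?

1

a: does not force it — a ⊮ (((p2 ∧ p1) → p1) → (¬p2 ∧ p1)) ∧ ((p1 → p2) ∨ (p2 ∨ p1)) since a fails ((p2 ∧ p1) → p1) → (¬p2 ∧ p1).
b: does not force it — b ⊮ (((p2 ∧ p1) → p1) → (¬p2 ∧ p1)) ∧ ((p1 → p2) ∨ (p2 ∨ p1)) since b fails ((p2 ∧ p1) → p1) → (¬p2 ∧ p1).
c: forces it.
d: does not force it — d ⊮ (((p2 ∧ p1) → p1) → (¬p2 ∧ p1)) ∧ ((p1 → p2) ∨ (p2 ∨ p1)) since d fails ((p2 ∧ p1) → p1) → (¬p2 ∧ p1).
e: does not force it.
Worlds forcing the formula: {c}.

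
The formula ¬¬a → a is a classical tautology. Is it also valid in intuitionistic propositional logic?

This is double-negation elimination, which is not intuitionistically valid.
A Kripke countermodel: worlds s0, s1; order generated by s0 ≤ s1; atoms true at each world — s0:{}; s1:{a}.
s0 ⊮ ¬¬a → a: already at s0 itself, s0 ⊩ ¬¬a but s0 ⊮ a.
s0 lacks atom a, so s0 ⊮ a.
So the root s0 does not force the formula.

No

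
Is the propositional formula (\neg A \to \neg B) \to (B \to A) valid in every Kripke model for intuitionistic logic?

This is the converse of contraposition, which is not intuitionistically valid.
A Kripke countermodel: worlds a, b; order generated by a \le b; atoms true at each world — a:{B}; b:{A,B}.
a \nVdash (\neg A \to \neg B) \to (B \to A): already at a itself, a \Vdash \neg A \to \neg B but a \nVdash B \to A.
a \nVdash B \to A: already at a itself, a \Vdash B but a \nVdash A.
a lacks atom A, so a \nVdash A.
So the root a does not force the formula.

No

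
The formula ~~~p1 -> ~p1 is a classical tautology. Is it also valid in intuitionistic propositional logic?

This is triple-negation reduction, which is intuitionistically derivable.
Assume ~~~p1 and suppose p1. Then ~~p1 (double-negation introduction), contradicting ~~~p1. So ~p1.

Yes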